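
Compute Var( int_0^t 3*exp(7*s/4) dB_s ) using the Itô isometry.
Var = 18*exp(7*t/2)/7 - 18/7

The Itô integral of a deterministic integrand f(s) has mean 0 because each increment f(s) * (B_{s+ds} - B_s) has mean 0. By the Itô isometry:
  Var( int_0^t f(s) dB_s ) = E[ (int_0^t f(s) dB_s)^2 ] = int_0^t f(s)^2 ds.
Here f(s) = 3*exp(7*s/4), so f(s)^2 = 9*exp(7*s/2). Integrate:
  int_0^t (9*exp(7*s/2)) ds = 18*exp(7*t/2)/7 - 18/7.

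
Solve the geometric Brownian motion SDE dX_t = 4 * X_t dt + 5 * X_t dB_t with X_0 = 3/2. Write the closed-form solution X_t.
X_t = 3/2 * exp((-17/2) * t + (5) * B_t)

For GBM dX = mu X dt + sigma X dB with X_0 = x_0, apply Itô to Y = log X: dY = (mu - sigma^2/2) dt + sigma dB, so Y_t = log(x_0) + (mu - sigma^2/2) t + sigma B_t and hence X_t = x_0 * exp((mu - sigma^2/2) t + sigma B_t).
With mu = 4, sigma = 5, x_0 = 3/2, this gives:
  X_t = 3/2 * exp((-17/2) * t + (5) * B_t).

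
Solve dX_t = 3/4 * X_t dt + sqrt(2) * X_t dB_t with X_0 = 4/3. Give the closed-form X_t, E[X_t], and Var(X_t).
X_t = 4/3 * exp((-1/4) t + (sqrt(2)) B_t); E[X_t] = 4*exp(3*t/4)/3; Var(X_t) = 16*(exp(2*t) - 1)*exp(3*t/2)/9

For GBM dX = mu X dt + sigma X dB with X_0 = x_0, apply Itô to Y = log X: dY = (mu - sigma^2/2) dt + sigma dB, so Y_t = log(x_0) + (mu - sigma^2/2) t + sigma B_t and hence X_t = x_0 * exp((mu - sigma^2/2) t + sigma B_t).
With mu = 3/4, sigma = sqrt(2), x_0 = 4/3, this gives:
  X_t = 4/3 * exp((-1/4) * t + (sqrt(2)) * B_t).
Since sigma*B_t ~ Normal(0, sigma^2 t), E[exp(sigma*B_t)] = exp(sigma^2 t / 2); so E[X_t] = x_0 * exp((mu - sigma^2/2) t) * exp(sigma^2 t / 2) = x_0 * exp(mu t) = 4*exp(3*t/4)/3.
Var(X_t) = E[X_t^2] - (E[X_t])^2 = x_0^2 * exp(2 mu t) * (exp(sigma^2 t) - 1) = 16*(exp(2*t) - 1)*exp(3*t/2)/9.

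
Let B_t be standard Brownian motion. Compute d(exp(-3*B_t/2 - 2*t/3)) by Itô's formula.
d(exp(-3*B_t/2 - 2*t/3)) = (11*exp(-3*B_t/2 - 2*t/3)/24) dt + (-3*exp(-3*B_t/2 - 2*t/3)/2) dB_t

Itô's formula for f(t, x): d f(t, B_t) = (f_t + (1/2) f_xx) dt + f_x dB_t. Compute partials of f(t, x) = exp(-2*t/3 - 3*x/2):
  f_t(t,x)  = -2*exp(-2*t/3 - 3*x/2)/3
  f_x(t,x)  = -3*exp(-2*t/3 - 3*x/2)/2
  f_xx(t,x) = 9*exp(-2*t/3 - 3*x/2)/4
Assemble drift = f_t + (1/2) f_xx = 11*exp(-2*t/3 - 3*x/2)/24 and diffusion = f_x = -3*exp(-2*t/3 - 3*x/2)/2. Substituting x = B_t:
  d(exp(-3*B_t/2 - 2*t/3)) = (11*exp(-3*B_t/2 - 2*t/3)/24) dt + (-3*exp(-3*B_t/2 - 2*t/3)/2) dB_t.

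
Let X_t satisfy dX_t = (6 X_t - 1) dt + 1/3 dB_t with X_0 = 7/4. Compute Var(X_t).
Var(X_t) = exp(12*t)/108 - 1/108

The variance V(t) = Var(X_t) satisfies V'(t) = 2 a V(t) + c^2 with V(0) = 0 (drift coefficient is linear in X, diffusion is constant). With a = 6, c = 1/3, the solution is
  V(t) = (c^2 / (2 a)) * (exp(2 a t) - 1)
       = ((1/3)^2 / (2*6)) * (exp(12 t) - 1)
       = exp(12*t)/108 - 1/108.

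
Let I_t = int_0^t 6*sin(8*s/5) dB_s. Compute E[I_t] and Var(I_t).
E[I_t] = 0; Var(I_t) = 18*t - 45*sin(8*t/5)*cos(8*t/5)/4

The Itô integral of a deterministic integrand f(s) has mean 0 because each increment f(s) * (B_{s+ds} - B_s) has mean 0. By the Itô isometry:
  Var( int_0^t f(s) dB_s ) = E[ (int_0^t f(s) dB_s)^2 ] = int_0^t f(s)^2 ds.
Here f(s) = 6*sin(8*s/5), so f(s)^2 = 36*sin(8*s/5)^2. Integrate:
  int_0^t (36*sin(8*s/5)^2) ds = 18*t - 45*sin(8*t/5)*cos(8*t/5)/4.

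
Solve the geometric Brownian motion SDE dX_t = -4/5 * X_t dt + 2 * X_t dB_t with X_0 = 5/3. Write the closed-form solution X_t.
X_t = 5/3 * exp((-14/5) * t + (2) * B_t)

For GBM dX = mu X dt + sigma X dB with X_0 = x_0, apply Itô to Y = log X: dY = (mu - sigma^2/2) dt + sigma dB, so Y_t = log(x_0) + (mu - sigma^2/2) t + sigma B_t and hence X_t = x_0 * exp((mu - sigma^2/2) t + sigma B_t).
With mu = -4/5, sigma = 2, x_0 = 5/3, this gives:
  X_t = 5/3 * exp((-14/5) * t + (2) * B_t).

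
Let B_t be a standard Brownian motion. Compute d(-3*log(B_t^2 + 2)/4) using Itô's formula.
d(-3*log(B_t^2 + 2)/4) = (3*(B_t^2 - 2)/(4*(B_t^2 + 2)^2)) dt + (-3*B_t/(2*B_t^2 + 4)) dB_t

Itô's formula for f(B_t) gives d f(B_t) = f'(B_t) dB_t + (1/2) f''(B_t) dt. Compute derivatives of f(x) = -3*log(x^2 + 2)/4:
  f'(x)  = -3*x/(2*x^2 + 4)
  f''(x) = 3*(x^2 - 2)/(2*(x^2 + 2)^2)
Substitute x = B_t and multiply the f'' term by 1/2:
  drift     = (1/2) * (3*(x^2 - 2)/(2*(x^2 + 2)^2)) evaluated at B_t = 3*(B_t^2 - 2)/(4*(B_t^2 + 2)^2)
  diffusion = (-3*x/(2*x^2 + 4)) evaluated at B_t = -3*B_t/(2*B_t^2 + 4)
Therefore d(-3*log(B_t^2 + 2)/4) = (3*(B_t^2 - 2)/(4*(B_t^2 + 2)^2)) dt + (-3*B_t/(2*B_t^2 + 4)) dB_t.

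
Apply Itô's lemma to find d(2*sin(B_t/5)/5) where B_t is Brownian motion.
d(2*sin(B_t/5)/5) = (-sin(B_t/5)/125) dt + (2*cos(B_t/5)/25) dB_t

Itô's formula for f(B_t) gives d f(B_t) = f'(B_t) dB_t + (1/2) f''(B_t) dt. Compute derivatives of f(x) = 2*sin(x/5)/5:
  f'(x)  = 2*cos(x/5)/25
  f''(x) = -2*sin(x/5)/125
Substitute x = B_t and multiply the f'' term by 1/2:
  drift     = (1/2) * (-2*sin(x/5)/125) evaluated at B_t = -sin(B_t/5)/125
  diffusion = (2*cos(x/5)/25) evaluated at B_t = 2*cos(B_t/5)/25
Therefore d(2*sin(B_t/5)/5) = (-sin(B_t/5)/125) dt + (2*cos(B_t/5)/25) dB_t.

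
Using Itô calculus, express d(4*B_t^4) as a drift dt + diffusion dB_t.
d(4*B_t^4) = (24*B_t^2) dt + (16*B_t^3) dB_t

Itô's formula for f(B_t) gives d f(B_t) = f'(B_t) dB_t + (1/2) f''(B_t) dt. Compute derivatives of f(x) = 4*x^4:
  f'(x)  = 16*x^3
  f''(x) = 48*x^2
Substitute x = B_t and multiply the f'' term by 1/2:
  drift     = (1/2) * (48*x^2) evaluated at B_t = 24*B_t^2
  diffusion = (16*x^3) evaluated at B_t = 16*B_t^3
Therefore d(4*B_t^4) = (24*B_t^2) dt + (16*B_t^3) dB_t.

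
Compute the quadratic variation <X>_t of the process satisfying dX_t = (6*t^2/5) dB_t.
<X>_t = 36*t^5/125

For an Itô process dX_t = a(t) dt + b(t) dB_t, the quadratic variation is <X>_t = int_0^t b(s)^2 ds (the drift term does not contribute). Here b(s) = 6*s^2/5, so
  b(s)^2 = 36*s^4/25.
Integrating from 0 to t:
  <X>_t = int_0^t (36*s^4/25) ds = 36*t^5/125.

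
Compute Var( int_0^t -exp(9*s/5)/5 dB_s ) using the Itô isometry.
Var = exp(18*t/5)/90 - 1/90

The Itô integral of a deterministic integrand f(s) has mean 0 because each increment f(s) * (B_{s+ds} - B_s) has mean 0. By the Itô isometry:
  Var( int_0^t f(s) dB_s ) = E[ (int_0^t f(s) dB_s)^2 ] = int_0^t f(s)^2 ds.
Here f(s) = -exp(9*s/5)/5, so f(s)^2 = exp(18*s/5)/25. Integrate:
  int_0^t (exp(18*s/5)/25) ds = exp(18*t/5)/90 - 1/90.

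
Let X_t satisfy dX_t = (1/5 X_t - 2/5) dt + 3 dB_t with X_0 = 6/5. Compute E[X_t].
E[X_t] = 2 - 4*exp(t/5)/5

Taking expectations and using E[dB_t] = 0, the mean m(t) = E[X_t] satisfies the ODE m'(t) = a m(t) + b with m(0) = x_0. With a = 1/5, b = -2/5, x_0 = 6/5, the solution is
  m(t) = x_0 * exp(a t) + (b/a) * (exp(a t) - 1)
       = (6/5) * exp((1/5) t) + ((-2/5)/(1/5)) * (exp((1/5) t) - 1)
       = 2 - 4*exp(t/5)/5.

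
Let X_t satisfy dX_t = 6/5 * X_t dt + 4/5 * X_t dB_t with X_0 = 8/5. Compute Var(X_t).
Var(X_t) = 64*(exp(16*t/25) - 1)*exp(12*t/5)/25

For GBM dX = mu X dt + sigma X dB with X_0 = x_0, apply Itô to Y = log X: dY = (mu - sigma^2/2) dt + sigma dB, so Y_t = log(x_0) + (mu - sigma^2/2) t + sigma B_t and hence X_t = x_0 * exp((mu - sigma^2/2) t + sigma B_t).
With mu = 6/5, sigma = 4/5, x_0 = 8/5, this gives:
  X_t = 8/5 * exp((22/25) * t + (4/5) * B_t).
Since sigma*B_t ~ Normal(0, sigma^2 t), E[exp(sigma*B_t)] = exp(sigma^2 t / 2); so E[X_t] = x_0 * exp((mu - sigma^2/2) t) * exp(sigma^2 t / 2) = x_0 * exp(mu t) = 8*exp(6*t/5)/5.
Var(X_t) = E[X_t^2] - (E[X_t])^2 = x_0^2 * exp(2 mu t) * (exp(sigma^2 t) - 1) = 64*(exp(16*t/25) - 1)*exp(12*t/5)/25.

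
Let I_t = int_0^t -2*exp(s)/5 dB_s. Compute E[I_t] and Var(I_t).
E[I_t] = 0; Var(I_t) = 2*exp(2*t)/25 - 2/25

The Itô integral of a deterministic integrand f(s) has mean 0 because each increment f(s) * (B_{s+ds} - B_s) has mean 0. By the Itô isometry:
  Var( int_0^t f(s) dB_s ) = E[ (int_0^t f(s) dB_s)^2 ] = int_0^t f(s)^2 ds.
Here f(s) = -2*exp(s)/5, so f(s)^2 = 4*exp(2*s)/25. Integrate:
  int_0^t (4*exp(2*s)/25) ds = 2*exp(2*t)/25 - 2/25.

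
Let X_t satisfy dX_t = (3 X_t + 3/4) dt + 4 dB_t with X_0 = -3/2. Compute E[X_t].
E[X_t] = -5*exp(3*t)/4 - 1/4

Taking expectations and using E[dB_t] = 0, the mean m(t) = E[X_t] satisfies the ODE m'(t) = a m(t) + b with m(0) = x_0. With a = 3, b = 3/4, x_0 = -3/2, the solution is
  m(t) = x_0 * exp(a t) + (b/a) * (exp(a t) - 1)
       = (-3/2) * exp(3 t) + ((3/4)/3) * (exp(3 t) - 1)
       = -5*exp(3*t)/4 - 1/4.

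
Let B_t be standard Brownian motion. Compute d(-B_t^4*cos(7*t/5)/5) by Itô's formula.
d(-B_t^4*cos(7*t/5)/5) = (B_t^2*(7*B_t^2*sin(7*t/5) - 30*cos(7*t/5))/25) dt + (-4*B_t^3*cos(7*t/5)/5) dB_t

Itô's formula for f(t, x): d f(t, B_t) = (f_t + (1/2) f_xx) dt + f_x dB_t. Compute partials of f(t, x) = -x^4*cos(7*t/5)/5:
  f_t(t,x)  = 7*x^4*sin(7*t/5)/25
  f_x(t,x)  = -4*x^3*cos(7*t/5)/5
  f_xx(t,x) = -12*x^2*cos(7*t/5)/5
Assemble drift = f_t + (1/2) f_xx = x^2*(7*x^2*sin(7*t/5) - 30*cos(7*t/5))/25 and diffusion = f_x = -4*x^3*cos(7*t/5)/5. Substituting x = B_t:
  d(-B_t^4*cos(7*t/5)/5) = (B_t^2*(7*B_t^2*sin(7*t/5) - 30*cos(7*t/5))/25) dt + (-4*B_t^3*cos(7*t/5)/5) dB_t.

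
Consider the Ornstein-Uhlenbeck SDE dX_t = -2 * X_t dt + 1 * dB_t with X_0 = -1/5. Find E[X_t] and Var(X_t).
E[X_t] = -exp(-2*t)/5; Var(X_t) = 1/4 - exp(-4*t)/4

The OU SDE dX = -theta X dt + sigma dB admits the integrating factor exp(theta t): d(exp(theta t) X_t) = sigma exp(theta t) dB_t. Integrating from 0 to t:
  X_t = x_0 * exp(-theta t) + sigma * int_0^t exp(-theta (t-s)) dB_s.
The Itô integral has mean 0 and (by the Itô isometry) variance sigma^2 * int_0^t exp(-2 theta (t - s)) ds = sigma^2 * (1 - exp(-2 theta t)) / (2 theta).
With theta = 2, sigma = 1, x_0 = -1/5:
  E[X_t] = -1/5 * exp(-2 t) = -exp(-2*t)/5
  Var(X_t) = (1)^2 * (1 - exp(-2*2 t)) / (2 * 2) = 1/4 - exp(-4*t)/4.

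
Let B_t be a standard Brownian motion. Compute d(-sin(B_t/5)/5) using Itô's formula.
d(-sin(B_t/5)/5) = (sin(B_t/5)/250) dt + (-cos(B_t/5)/25) dB_t

Itô's formula for f(B_t) gives d f(B_t) = f'(B_t) dB_t + (1/2) f''(B_t) dt. Compute derivatives of f(x) = -sin(x/5)/5:
  f'(x)  = -cos(x/5)/25
  f''(x) = sin(x/5)/125
Substitute x = B_t and multiply the f'' term by 1/2:
  drift     = (1/2) * (sin(x/5)/125) evaluated at B_t = sin(B_t/5)/250
  diffusion = (-cos(x/5)/25) evaluated at B_t = -cos(B_t/5)/25
Therefore d(-sin(B_t/5)/5) = (sin(B_t/5)/250) dt + (-cos(B_t/5)/25) dB_t.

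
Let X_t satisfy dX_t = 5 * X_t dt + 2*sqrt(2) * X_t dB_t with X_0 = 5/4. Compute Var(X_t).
Var(X_t) = 25*(exp(8*t) - 1)*exp(10*t)/16

For GBM dX = mu X dt + sigma X dB with X_0 = x_0, apply Itô to Y = log X: dY = (mu - sigma^2/2) dt + sigma dB, so Y_t = log(x_0) + (mu - sigma^2/2) t + sigma B_t and hence X_t = x_0 * exp((mu - sigma^2/2) t + sigma B_t).
With mu = 5, sigma = 2*sqrt(2), x_0 = 5/4, this gives:
  X_t = 5/4 * exp((1) * t + (2*sqrt(2)) * B_t).
Since sigma*B_t ~ Normal(0, sigma^2 t), E[exp(sigma*B_t)] = exp(sigma^2 t / 2); so E[X_t] = x_0 * exp((mu - sigma^2/2) t) * exp(sigma^2 t / 2) = x_0 * exp(mu t) = 5*exp(5*t)/4.
Var(X_t) = E[X_t^2] - (E[X_t])^2 = x_0^2 * exp(2 mu t) * (exp(sigma^2 t) - 1) = 25*(exp(8*t) - 1)*exp(10*t)/16.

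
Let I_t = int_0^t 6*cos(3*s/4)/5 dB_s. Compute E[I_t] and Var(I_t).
E[I_t] = 0; Var(I_t) = 18*t/25 + 12*sin(3*t/2)/25

The Itô integral of a deterministic integrand f(s) has mean 0 because each increment f(s) * (B_{s+ds} - B_s) has mean 0. By the Itô isometry:
  Var( int_0^t f(s) dB_s ) = E[ (int_0^t f(s) dB_s)^2 ] = int_0^t f(s)^2 ds.
Here f(s) = 6*cos(3*s/4)/5, so f(s)^2 = 36*cos(3*s/4)^2/25. Integrate:
  int_0^t (36*cos(3*s/4)^2/25) ds = 18*t/25 + 12*sin(3*t/2)/25.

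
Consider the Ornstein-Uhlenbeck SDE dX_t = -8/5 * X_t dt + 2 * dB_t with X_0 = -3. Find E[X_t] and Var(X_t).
E[X_t] = -3*exp(-8*t/5); Var(X_t) = 5/4 - 5*exp(-16*t/5)/4

The OU SDE dX = -theta X dt + sigma dB admits the integrating factor exp(theta t): d(exp(theta t) X_t) = sigma exp(theta t) dB_t. Integrating from 0 to t:
  X_t = x_0 * exp(-theta t) + sigma * int_0^t exp(-theta (t-s)) dB_s.
The Itô integral has mean 0 and (by the Itô isometry) variance sigma^2 * int_0^t exp(-2 theta (t - s)) ds = sigma^2 * (1 - exp(-2 theta t)) / (2 theta).
With theta = 8/5, sigma = 2, x_0 = -3:
  E[X_t] = -3 * exp(-8/5 t) = -3*exp(-8*t/5)
  Var(X_t) = (2)^2 * (1 - exp(-2*8/5 t)) / (2 * 8/5) = 5/4 - 5*exp(-16*t/5)/4.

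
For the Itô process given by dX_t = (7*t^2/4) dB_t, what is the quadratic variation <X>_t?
<X>_t = 49*t^5/80

For an Itô process dX_t = a(t) dt + b(t) dB_t, the quadratic variation is <X>_t = int_0^t b(s)^2 ds (the drift term does not contribute). Here b(s) = 7*s^2/4, so
  b(s)^2 = 49*s^4/16.
Integrating from 0 to t:
  <X>_t = int_0^t (49*s^4/16) ds = 49*t^5/80.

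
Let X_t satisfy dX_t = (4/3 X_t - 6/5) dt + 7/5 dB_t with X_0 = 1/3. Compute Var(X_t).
Var(X_t) = 147*exp(8*t/3)/200 - 147/200

The variance V(t) = Var(X_t) satisfies V'(t) = 2 a V(t) + c^2 with V(0) = 0 (drift coefficient is linear in X, diffusion is constant). With a = 4/3, c = 7/5, the solution is
  V(t) = (c^2 / (2 a)) * (exp(2 a t) - 1)
       = ((7/5)^2 / (2*(4/3))) * (exp((8/3) t) - 1)
       = 147*exp(8*t/3)/200 - 147/200.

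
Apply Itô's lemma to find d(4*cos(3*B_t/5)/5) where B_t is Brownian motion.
d(4*cos(3*B_t/5)/5) = (-18*cos(3*B_t/5)/125) dt + (-12*sin(3*B_t/5)/25) dB_t

Itô's formula for f(B_t) gives d f(B_t) = f'(B_t) dB_t + (1/2) f''(B_t) dt. Compute derivatives of f(x) = 4*cos(3*x/5)/5:
  f'(x)  = -12*sin(3*x/5)/25
  f''(x) = -36*cos(3*x/5)/125
Substitute x = B_t and multiply the f'' term by 1/2:
  drift     = (1/2) * (-36*cos(3*x/5)/125) evaluated at B_t = -18*cos(3*B_t/5)/125
  diffusion = (-12*sin(3*x/5)/25) evaluated at B_t = -12*sin(3*B_t/5)/25
Therefore d(4*cos(3*B_t/5)/5) = (-18*cos(3*B_t/5)/125) dt + (-12*sin(3*B_t/5)/25) dB_t.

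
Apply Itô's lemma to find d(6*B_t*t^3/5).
d(6*B_t*t^3/5) = (18*B_t*t^2/5) dt + (6*t^3/5) dB_t

Itô's formula for f(t, x): d f(t, B_t) = (f_t + (1/2) f_xx) dt + f_x dB_t. Compute partials of f(t, x) = 6*t^3*x/5:
  f_t(t,x)  = 18*t^2*x/5
  f_x(t,x)  = 6*t^3/5
  f_xx(t,x) = 0
Assemble drift = f_t + (1/2) f_xx = 18*t^2*x/5 and diffusion = f_x = 6*t^3/5. Substituting x = B_t:
  d(6*B_t*t^3/5) = (18*B_t*t^2/5) dt + (6*t^3/5) dB_t.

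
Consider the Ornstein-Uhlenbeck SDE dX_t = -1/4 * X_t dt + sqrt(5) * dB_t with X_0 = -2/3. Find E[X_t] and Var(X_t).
E[X_t] = -2*exp(-t/4)/3; Var(X_t) = 10 - 10*exp(-t/2)

The OU SDE dX = -theta X dt + sigma dB admits the integrating factor exp(theta t): d(exp(theta t) X_t) = sigma exp(theta t) dB_t. Integrating from 0 to t:
  X_t = x_0 * exp(-theta t) + sigma * int_0^t exp(-theta (t-s)) dB_s.
The Itô integral has mean 0 and (by the Itô isometry) variance sigma^2 * int_0^t exp(-2 theta (t - s)) ds = sigma^2 * (1 - exp(-2 theta t)) / (2 theta).
With theta = 1/4, sigma = sqrt(5), x_0 = -2/3:
  E[X_t] = -2/3 * exp(-1/4 t) = -2*exp(-t/4)/3
  Var(X_t) = (sqrt(5))^2 * (1 - exp(-2*1/4 t)) / (2 * 1/4) = 10 - 10*exp(-t/2).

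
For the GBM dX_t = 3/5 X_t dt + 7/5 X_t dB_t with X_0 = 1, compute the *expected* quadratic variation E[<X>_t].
E[<X>_t] = 49*exp(79*t/25)/79 - 49/79

<X>_t = int_0^t ((7/5) * X_s)^2 ds. Taking expectation inside the integral: E[<X>_t] = (7/5)^2 * int_0^t E[X_s^2] ds. For GBM, E[X_s^2] = x_0^2 * exp((2 mu + sigma^2) s). Integrating:
  E[<X>_t] = (7/5)^2 * 1^2 * (exp((2*(3/5) + (7/5)^2) t) - 1) / (2*(3/5) + (7/5)^2)
           = (7/5)^2 * 1^2 * (exp((79/25) t) - 1) / (79/25) = 49*exp(79*t/25)/79 - 49/79.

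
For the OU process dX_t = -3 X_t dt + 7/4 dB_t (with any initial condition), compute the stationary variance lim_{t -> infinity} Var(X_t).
lim Var(X_t) = 49/96

The OU SDE dX = -theta X dt + sigma dB admits the integrating factor exp(theta t): d(exp(theta t) X_t) = sigma exp(theta t) dB_t. Integrating from 0 to t gives X_t = x_0 * exp(-theta t) + sigma * int_0^t exp(-theta (t-s)) dB_s for any initial x_0. The Itô integral has variance (by the Itô isometry) sigma^2 * int_0^t exp(-2 theta (t - s)) ds = sigma^2 * (1 - exp(-2 theta t)) / (2 theta), independent of x_0.
With theta = 3, sigma = 7/4:
  Var(X_t) = (7/4)^2 * (1 - exp(-2*3 t)) / (2 * 3) = 49/96 - 49*exp(-6*t)/96.
As t -> infinity, exp(-2*3 t) -> 0, so the stationary variance is sigma^2 / (2 theta) = 49/96.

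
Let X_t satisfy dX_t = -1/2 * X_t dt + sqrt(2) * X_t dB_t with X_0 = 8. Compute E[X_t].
E[X_t] = 8*exp(-t/2)

For GBM dX = mu X dt + sigma X dB with X_0 = x_0, apply Itô to Y = log X: dY = (mu - sigma^2/2) dt + sigma dB, so Y_t = log(x_0) + (mu - sigma^2/2) t + sigma B_t and hence X_t = x_0 * exp((mu - sigma^2/2) t + sigma B_t).
With mu = -1/2, sigma = sqrt(2), x_0 = 8, this gives:
  X_t = 8 * exp((-3/2) * t + (sqrt(2)) * B_t).
Since sigma*B_t ~ Normal(0, sigma^2 t), E[exp(sigma*B_t)] = exp(sigma^2 t / 2); so E[X_t] = x_0 * exp((mu - sigma^2/2) t) * exp(sigma^2 t / 2) = x_0 * exp(mu t) = 8*exp(-t/2).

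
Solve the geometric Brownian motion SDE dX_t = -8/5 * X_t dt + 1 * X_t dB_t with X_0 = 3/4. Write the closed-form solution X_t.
X_t = 3/4 * exp((-21/10) * t + (1) * B_t)

For GBM dX = mu X dt + sigma X dB with X_0 = x_0, apply Itô to Y = log X: dY = (mu - sigma^2/2) dt + sigma dB, so Y_t = log(x_0) + (mu - sigma^2/2) t + sigma B_t and hence X_t = x_0 * exp((mu - sigma^2/2) t + sigma B_t).
With mu = -8/5, sigma = 1, x_0 = 3/4, this gives:
  X_t = 3/4 * exp((-21/10) * t + (1) * B_t).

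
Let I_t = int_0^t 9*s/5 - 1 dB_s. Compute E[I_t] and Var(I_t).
E[I_t] = 0; Var(I_t) = t*(27*t^2 - 45*t + 25)/25

The Itô integral of a deterministic integrand f(s) has mean 0 because each increment f(s) * (B_{s+ds} - B_s) has mean 0. By the Itô isometry:
  Var( int_0^t f(s) dB_s ) = E[ (int_0^t f(s) dB_s)^2 ] = int_0^t f(s)^2 ds.
Here f(s) = 9*s/5 - 1, so f(s)^2 = (9*s - 5)^2/25. Integrate:
  int_0^t ((9*s - 5)^2/25) ds = t*(27*t^2 - 45*t + 25)/25.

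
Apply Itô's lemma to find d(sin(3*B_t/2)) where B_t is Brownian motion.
d(sin(3*B_t/2)) = (-9*sin(3*B_t/2)/8) dt + (3*cos(3*B_t/2)/2) dB_t

Itô's formula for f(B_t) gives d f(B_t) = f'(B_t) dB_t + (1/2) f''(B_t) dt. Compute derivatives of f(x) = sin(3*x/2):
  f'(x)  = 3*cos(3*x/2)/2
  f''(x) = -9*sin(3*x/2)/4
Substitute x = B_t and multiply the f'' term by 1/2:
  drift     = (1/2) * (-9*sin(3*x/2)/4) evaluated at B_t = -9*sin(3*B_t/2)/8
  diffusion = (3*cos(3*x/2)/2) evaluated at B_t = 3*cos(3*B_t/2)/2
Therefore d(sin(3*B_t/2)) = (-9*sin(3*B_t/2)/8) dt + (3*cos(3*B_t/2)/2) dB_t.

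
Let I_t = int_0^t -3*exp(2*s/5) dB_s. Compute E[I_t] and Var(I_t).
E[I_t] = 0; Var(I_t) = 45*exp(4*t/5)/4 - 45/4

The Itô integral of a deterministic integrand f(s) has mean 0 because each increment f(s) * (B_{s+ds} - B_s) has mean 0. By the Itô isometry:
  Var( int_0^t f(s) dB_s ) = E[ (int_0^t f(s) dB_s)^2 ] = int_0^t f(s)^2 ds.
Here f(s) = -3*exp(2*s/5), so f(s)^2 = 9*exp(4*s/5). Integrate:
  int_0^t (9*exp(4*s/5)) ds = 45*exp(4*t/5)/4 - 45/4.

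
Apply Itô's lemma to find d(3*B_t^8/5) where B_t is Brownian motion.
d(3*B_t^8/5) = (84*B_t^6/5) dt + (24*B_t^7/5) dB_t

Itô's formula for f(B_t) gives d f(B_t) = f'(B_t) dB_t + (1/2) f''(B_t) dt. Compute derivatives of f(x) = 3*x^8/5:
  f'(x)  = 24*x^7/5
  f''(x) = 168*x^6/5
Substitute x = B_t and multiply the f'' term by 1/2:
  drift     = (1/2) * (168*x^6/5) evaluated at B_t = 84*B_t^6/5
  diffusion = (24*x^7/5) evaluated at B_t = 24*B_t^7/5
Therefore d(3*B_t^8/5) = (84*B_t^6/5) dt + (24*B_t^7/5) dB_t.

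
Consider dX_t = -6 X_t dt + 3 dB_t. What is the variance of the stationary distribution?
lim Var(X_t) = 3/4

The OU SDE dX = -theta X dt + sigma dB admits the integrating factor exp(theta t): d(exp(theta t) X_t) = sigma exp(theta t) dB_t. Integrating from 0 to t gives X_t = x_0 * exp(-theta t) + sigma * int_0^t exp(-theta (t-s)) dB_s for any initial x_0. The Itô integral has variance (by the Itô isometry) sigma^2 * int_0^t exp(-2 theta (t - s)) ds = sigma^2 * (1 - exp(-2 theta t)) / (2 theta), independent of x_0.
With theta = 6, sigma = 3:
  Var(X_t) = (3)^2 * (1 - exp(-2*6 t)) / (2 * 6) = 3/4 - 3*exp(-12*t)/4.
As t -> infinity, exp(-2*6 t) -> 0, so the stationary variance is sigma^2 / (2 theta) = 3/4.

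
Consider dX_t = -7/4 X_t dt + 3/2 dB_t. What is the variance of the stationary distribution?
lim Var(X_t) = 9/14

The OU SDE dX = -theta X dt + sigma dB admits the integrating factor exp(theta t): d(exp(theta t) X_t) = sigma exp(theta t) dB_t. Integrating from 0 to t gives X_t = x_0 * exp(-theta t) + sigma * int_0^t exp(-theta (t-s)) dB_s for any initial x_0. The Itô integral has variance (by the Itô isometry) sigma^2 * int_0^t exp(-2 theta (t - s)) ds = sigma^2 * (1 - exp(-2 theta t)) / (2 theta), independent of x_0.
With theta = 7/4, sigma = 3/2:
  Var(X_t) = (3/2)^2 * (1 - exp(-2*7/4 t)) / (2 * 7/4) = 9/14 - 9*exp(-7*t/2)/14.
As t -> infinity, exp(-2*7/4 t) -> 0, so the stationary variance is sigma^2 / (2 theta) = 9/14.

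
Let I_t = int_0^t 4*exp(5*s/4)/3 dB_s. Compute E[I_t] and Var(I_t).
E[I_t] = 0; Var(I_t) = 32*exp(5*t/2)/45 - 32/45

The Itô integral of a deterministic integrand f(s) has mean 0 because each increment f(s) * (B_{s+ds} - B_s) has mean 0. By the Itô isometry:
  Var( int_0^t f(s) dB_s ) = E[ (int_0^t f(s) dB_s)^2 ] = int_0^t f(s)^2 ds.
Here f(s) = 4*exp(5*s/4)/3, so f(s)^2 = 16*exp(5*s/2)/9. Integrate:
  int_0^t (16*exp(5*s/2)/9) ds = 32*exp(5*t/2)/45 - 32/45.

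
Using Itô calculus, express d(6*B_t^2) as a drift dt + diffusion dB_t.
d(6*B_t^2) = (6) dt + (12*B_t) dB_t

Itô's formula for f(B_t) gives d f(B_t) = f'(B_t) dB_t + (1/2) f''(B_t) dt. Compute derivatives of f(x) = 6*x^2:
  f'(x)  = 12*x
  f''(x) = 12
Substitute x = B_t and multiply the f'' term by 1/2:
  drift     = (1/2) * (12) evaluated at B_t = 6
  diffusion = (12*x) evaluated at B_t = 12*B_t
Therefore d(6*B_t^2) = (6) dt + (12*B_t) dB_t.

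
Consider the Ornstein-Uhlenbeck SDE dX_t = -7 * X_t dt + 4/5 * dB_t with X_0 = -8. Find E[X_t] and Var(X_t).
E[X_t] = -8*exp(-7*t); Var(X_t) = 8/175 - 8*exp(-14*t)/175

The OU SDE dX = -theta X dt + sigma dB admits the integrating factor exp(theta t): d(exp(theta t) X_t) = sigma exp(theta t) dB_t. Integrating from 0 to t:
  X_t = x_0 * exp(-theta t) + sigma * int_0^t exp(-theta (t-s)) dB_s.
The Itô integral has mean 0 and (by the Itô isometry) variance sigma^2 * int_0^t exp(-2 theta (t - s)) ds = sigma^2 * (1 - exp(-2 theta t)) / (2 theta).
With theta = 7, sigma = 4/5, x_0 = -8:
  E[X_t] = -8 * exp(-7 t) = -8*exp(-7*t)
  Var(X_t) = (4/5)^2 * (1 - exp(-2*7 t)) / (2 * 7) = 8/175 - 8*exp(-14*t)/175.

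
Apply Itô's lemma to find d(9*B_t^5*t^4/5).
d(9*B_t^5*t^4/5) = (B_t^3*t^3*(36*B_t^2/5 + 18*t)) dt + (9*B_t^4*t^4) dB_t

Itô's formula for f(t, x): d f(t, B_t) = (f_t + (1/2) f_xx) dt + f_x dB_t. Compute partials of f(t, x) = 9*t^4*x^5/5:
  f_t(t,x)  = 36*t^3*x^5/5
  f_x(t,x)  = 9*t^4*x^4
  f_xx(t,x) = 36*t^4*x^3
Assemble drift = f_t + (1/2) f_xx = t^3*x^3*(18*t + 36*x^2/5) and diffusion = f_x = 9*t^4*x^4. Substituting x = B_t:
  d(9*B_t^5*t^4/5) = (B_t^3*t^3*(36*B_t^2/5 + 18*t)) dt + (9*B_t^4*t^4) dB_t.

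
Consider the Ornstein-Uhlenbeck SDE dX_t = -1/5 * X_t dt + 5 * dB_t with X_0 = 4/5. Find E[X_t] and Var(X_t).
E[X_t] = 4*exp(-t/5)/5; Var(X_t) = 125/2 - 125*exp(-2*t/5)/2

The OU SDE dX = -theta X dt + sigma dB admits the integrating factor exp(theta t): d(exp(theta t) X_t) = sigma exp(theta t) dB_t. Integrating from 0 to t:
  X_t = x_0 * exp(-theta t) + sigma * int_0^t exp(-theta (t-s)) dB_s.
The Itô integral has mean 0 and (by the Itô isometry) variance sigma^2 * int_0^t exp(-2 theta (t - s)) ds = sigma^2 * (1 - exp(-2 theta t)) / (2 theta).
With theta = 1/5, sigma = 5, x_0 = 4/5:
  E[X_t] = 4/5 * exp(-1/5 t) = 4*exp(-t/5)/5
  Var(X_t) = (5)^2 * (1 - exp(-2*1/5 t)) / (2 * 1/5) = 125/2 - 125*exp(-2*t/5)/2.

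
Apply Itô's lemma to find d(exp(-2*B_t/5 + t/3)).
d(exp(-2*B_t/5 + t/3)) = (31*exp(-2*B_t/5 + t/3)/75) dt + (-2*exp(-2*B_t/5 + t/3)/5) dB_t

Itô's formula for f(t, x): d f(t, B_t) = (f_t + (1/2) f_xx) dt + f_x dB_t. Compute partials of f(t, x) = exp(t/3 - 2*x/5):
  f_t(t,x)  = exp(t/3 - 2*x/5)/3
  f_x(t,x)  = -2*exp(t/3 - 2*x/5)/5
  f_xx(t,x) = 4*exp(t/3 - 2*x/5)/25
Assemble drift = f_t + (1/2) f_xx = 31*exp(t/3 - 2*x/5)/75 and diffusion = f_x = -2*exp(t/3 - 2*x/5)/5. Substituting x = B_t:
  d(exp(-2*B_t/5 + t/3)) = (31*exp(-2*B_t/5 + t/3)/75) dt + (-2*exp(-2*B_t/5 + t/3)/5) dB_t.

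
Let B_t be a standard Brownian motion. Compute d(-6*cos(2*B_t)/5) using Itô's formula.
d(-6*cos(2*B_t)/5) = (12*cos(2*B_t)/5) dt + (12*sin(2*B_t)/5) dB_t

Itô's formula for f(B_t) gives d f(B_t) = f'(B_t) dB_t + (1/2) f''(B_t) dt. Compute derivatives of f(x) = -6*cos(2*x)/5:
  f'(x)  = 12*sin(2*x)/5
  f''(x) = 24*cos(2*x)/5
Substitute x = B_t and multiply the f'' term by 1/2:
  drift     = (1/2) * (24*cos(2*x)/5) evaluated at B_t = 12*cos(2*B_t)/5
  diffusion = (12*sin(2*x)/5) evaluated at B_t = 12*sin(2*B_t)/5
Therefore d(-6*cos(2*B_t)/5) = (12*cos(2*B_t)/5) dt + (12*sin(2*B_t)/5) dB_t.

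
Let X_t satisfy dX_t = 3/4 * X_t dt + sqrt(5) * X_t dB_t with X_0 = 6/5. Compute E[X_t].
E[X_t] = 6*exp(3*t/4)/5

For GBM dX = mu X dt + sigma X dB with X_0 = x_0, apply Itô to Y = log X: dY = (mu - sigma^2/2) dt + sigma dB, so Y_t = log(x_0) + (mu - sigma^2/2) t + sigma B_t and hence X_t = x_0 * exp((mu - sigma^2/2) t + sigma B_t).
With mu = 3/4, sigma = sqrt(5), x_0 = 6/5, this gives:
  X_t = 6/5 * exp((-7/4) * t + (sqrt(5)) * B_t).
Since sigma*B_t ~ Normal(0, sigma^2 t), E[exp(sigma*B_t)] = exp(sigma^2 t / 2); so E[X_t] = x_0 * exp((mu - sigma^2/2) t) * exp(sigma^2 t / 2) = x_0 * exp(mu t) = 6*exp(3*t/4)/5.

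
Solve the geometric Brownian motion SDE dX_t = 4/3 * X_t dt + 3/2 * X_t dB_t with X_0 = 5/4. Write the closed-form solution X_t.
X_t = 5/4 * exp((5/24) * t + (3/2) * B_t)

For GBM dX = mu X dt + sigma X dB with X_0 = x_0, apply Itô to Y = log X: dY = (mu - sigma^2/2) dt + sigma dB, so Y_t = log(x_0) + (mu - sigma^2/2) t + sigma B_t and hence X_t = x_0 * exp((mu - sigma^2/2) t + sigma B_t).
With mu = 4/3, sigma = 3/2, x_0 = 5/4, this gives:
  X_t = 5/4 * exp((5/24) * t + (3/2) * B_t).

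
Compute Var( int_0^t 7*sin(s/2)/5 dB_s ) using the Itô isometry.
Var = 49*t/50 - 49*sin(t)/50

The Itô integral of a deterministic integrand f(s) has mean 0 because each increment f(s) * (B_{s+ds} - B_s) has mean 0. By the Itô isometry:
  Var( int_0^t f(s) dB_s ) = E[ (int_0^t f(s) dB_s)^2 ] = int_0^t f(s)^2 ds.
Here f(s) = 7*sin(s/2)/5, so f(s)^2 = 49*sin(s/2)^2/25. Integrate:
  int_0^t (49*sin(s/2)^2/25) ds = 49*t/50 - 49*sin(t)/50.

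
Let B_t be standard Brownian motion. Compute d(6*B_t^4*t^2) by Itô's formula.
d(6*B_t^4*t^2) = (12*B_t^2*t*(B_t^2 + 3*t)) dt + (24*B_t^3*t^2) dB_t

Itô's formula for f(t, x): d f(t, B_t) = (f_t + (1/2) f_xx) dt + f_x dB_t. Compute partials of f(t, x) = 6*t^2*x^4:
  f_t(t,x)  = 12*t*x^4
  f_x(t,x)  = 24*t^2*x^3
  f_xx(t,x) = 72*t^2*x^2
Assemble drift = f_t + (1/2) f_xx = 12*t*x^2*(3*t + x^2) and diffusion = f_x = 24*t^2*x^3. Substituting x = B_t:
  d(6*B_t^4*t^2) = (12*B_t^2*t*(B_t^2 + 3*t)) dt + (24*B_t^3*t^2) dB_t.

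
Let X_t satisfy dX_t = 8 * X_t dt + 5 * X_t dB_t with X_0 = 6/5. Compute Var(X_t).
Var(X_t) = 36*(exp(25*t) - 1)*exp(16*t)/25

For GBM dX = mu X dt + sigma X dB with X_0 = x_0, apply Itô to Y = log X: dY = (mu - sigma^2/2) dt + sigma dB, so Y_t = log(x_0) + (mu - sigma^2/2) t + sigma B_t and hence X_t = x_0 * exp((mu - sigma^2/2) t + sigma B_t).
With mu = 8, sigma = 5, x_0 = 6/5, this gives:
  X_t = 6/5 * exp((-9/2) * t + (5) * B_t).
Since sigma*B_t ~ Normal(0, sigma^2 t), E[exp(sigma*B_t)] = exp(sigma^2 t / 2); so E[X_t] = x_0 * exp((mu - sigma^2/2) t) * exp(sigma^2 t / 2) = x_0 * exp(mu t) = 6*exp(8*t)/5.
Var(X_t) = E[X_t^2] - (E[X_t])^2 = x_0^2 * exp(2 mu t) * (exp(sigma^2 t) - 1) = 36*(exp(25*t) - 1)*exp(16*t)/25.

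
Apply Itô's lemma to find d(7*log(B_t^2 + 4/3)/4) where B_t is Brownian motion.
d(7*log(B_t^2 + 4/3)/4) = (21*(4 - 3*B_t^2)/(4*(3*B_t^2 + 4)^2)) dt + (21*B_t/(2*(3*B_t^2 + 4))) dB_t

Itô's formula for f(B_t) gives d f(B_t) = f'(B_t) dB_t + (1/2) f''(B_t) dt. Compute derivatives of f(x) = 7*log(x^2 + 4/3)/4:
  f'(x)  = 21*x/(2*(3*x^2 + 4))
  f''(x) = 21*(4 - 3*x^2)/(2*(3*x^2 + 4)^2)
Substitute x = B_t and multiply the f'' term by 1/2:
  drift     = (1/2) * (21*(4 - 3*x^2)/(2*(3*x^2 + 4)^2)) evaluated at B_t = 21*(4 - 3*B_t^2)/(4*(3*B_t^2 + 4)^2)
  diffusion = (21*x/(2*(3*x^2 + 4))) evaluated at B_t = 21*B_t/(2*(3*B_t^2 + 4))
Therefore d(7*log(B_t^2 + 4/3)/4) = (21*(4 - 3*B_t^2)/(4*(3*B_t^2 + 4)^2)) dt + (21*B_t/(2*(3*B_t^2 + 4))) dB_t.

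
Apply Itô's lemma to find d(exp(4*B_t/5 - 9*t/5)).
d(exp(4*B_t/5 - 9*t/5)) = (-37*exp(4*B_t/5 - 9*t/5)/25) dt + (4*exp(4*B_t/5 - 9*t/5)/5) dB_t

Itô's formula for f(t, x): d f(t, B_t) = (f_t + (1/2) f_xx) dt + f_x dB_t. Compute partials of f(t, x) = exp(-9*t/5 + 4*x/5):
  f_t(t,x)  = -9*exp(-9*t/5 + 4*x/5)/5
  f_x(t,x)  = 4*exp(-9*t/5 + 4*x/5)/5
  f_xx(t,x) = 16*exp(-9*t/5 + 4*x/5)/25
Assemble drift = f_t + (1/2) f_xx = -37*exp(-9*t/5 + 4*x/5)/25 and diffusion = f_x = 4*exp(-9*t/5 + 4*x/5)/5. Substituting x = B_t:
  d(exp(4*B_t/5 - 9*t/5)) = (-37*exp(4*B_t/5 - 9*t/5)/25) dt + (4*exp(4*B_t/5 - 9*t/5)/5) dB_t.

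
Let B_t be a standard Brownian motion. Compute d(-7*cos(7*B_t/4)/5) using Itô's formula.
d(-7*cos(7*B_t/4)/5) = (343*cos(7*B_t/4)/160) dt + (49*sin(7*B_t/4)/20) dB_t

Itô's formula for f(B_t) gives d f(B_t) = f'(B_t) dB_t + (1/2) f''(B_t) dt. Compute derivatives of f(x) = -7*cos(7*x/4)/5:
  f'(x)  = 49*sin(7*x/4)/20
  f''(x) = 343*cos(7*x/4)/80
Substitute x = B_t and multiply the f'' term by 1/2:
  drift     = (1/2) * (343*cos(7*x/4)/80) evaluated at B_t = 343*cos(7*B_t/4)/160
  diffusion = (49*sin(7*x/4)/20) evaluated at B_t = 49*sin(7*B_t/4)/20
Therefore d(-7*cos(7*B_t/4)/5) = (343*cos(7*B_t/4)/160) dt + (49*sin(7*B_t/4)/20) dB_t.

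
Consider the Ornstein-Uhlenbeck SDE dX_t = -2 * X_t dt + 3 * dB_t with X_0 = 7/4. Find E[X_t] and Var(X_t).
E[X_t] = 7*exp(-2*t)/4; Var(X_t) = 9/4 - 9*exp(-4*t)/4

The OU SDE dX = -theta X dt + sigma dB admits the integrating factor exp(theta t): d(exp(theta t) X_t) = sigma exp(theta t) dB_t. Integrating from 0 to t:
  X_t = x_0 * exp(-theta t) + sigma * int_0^t exp(-theta (t-s)) dB_s.
The Itô integral has mean 0 and (by the Itô isometry) variance sigma^2 * int_0^t exp(-2 theta (t - s)) ds = sigma^2 * (1 - exp(-2 theta t)) / (2 theta).
With theta = 2, sigma = 3, x_0 = 7/4:
  E[X_t] = 7/4 * exp(-2 t) = 7*exp(-2*t)/4
  Var(X_t) = (3)^2 * (1 - exp(-2*2 t)) / (2 * 2) = 9/4 - 9*exp(-4*t)/4.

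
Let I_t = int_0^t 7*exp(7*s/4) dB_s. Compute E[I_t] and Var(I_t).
E[I_t] = 0; Var(I_t) = 14*exp(7*t/2) - 14

The Itô integral of a deterministic integrand f(s) has mean 0 because each increment f(s) * (B_{s+ds} - B_s) has mean 0. By the Itô isometry:
  Var( int_0^t f(s) dB_s ) = E[ (int_0^t f(s) dB_s)^2 ] = int_0^t f(s)^2 ds.
Here f(s) = 7*exp(7*s/4), so f(s)^2 = 49*exp(7*s/2). Integrate:
  int_0^t (49*exp(7*s/2)) ds = 14*exp(7*t/2) - 14.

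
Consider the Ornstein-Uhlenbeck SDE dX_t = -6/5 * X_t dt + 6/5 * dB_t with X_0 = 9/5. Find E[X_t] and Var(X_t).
E[X_t] = 9*exp(-6*t/5)/5; Var(X_t) = 3/5 - 3*exp(-12*t/5)/5

The OU SDE dX = -theta X dt + sigma dB admits the integrating factor exp(theta t): d(exp(theta t) X_t) = sigma exp(theta t) dB_t. Integrating from 0 to t:
  X_t = x_0 * exp(-theta t) + sigma * int_0^t exp(-theta (t-s)) dB_s.
The Itô integral has mean 0 and (by the Itô isometry) variance sigma^2 * int_0^t exp(-2 theta (t - s)) ds = sigma^2 * (1 - exp(-2 theta t)) / (2 theta).
With theta = 6/5, sigma = 6/5, x_0 = 9/5:
  E[X_t] = 9/5 * exp(-6/5 t) = 9*exp(-6*t/5)/5
  Var(X_t) = (6/5)^2 * (1 - exp(-2*6/5 t)) / (2 * 6/5) = 3/5 - 3*exp(-12*t/5)/5.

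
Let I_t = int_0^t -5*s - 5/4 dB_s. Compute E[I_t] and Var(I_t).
E[I_t] = 0; Var(I_t) = 25*t*(16*t^2 + 12*t + 3)/48

The Itô integral of a deterministic integrand f(s) has mean 0 because each increment f(s) * (B_{s+ds} - B_s) has mean 0. By the Itô isometry:
  Var( int_0^t f(s) dB_s ) = E[ (int_0^t f(s) dB_s)^2 ] = int_0^t f(s)^2 ds.
Here f(s) = -5*s - 5/4, so f(s)^2 = 25*(4*s + 1)^2/16. Integrate:
  int_0^t (25*(4*s + 1)^2/16) ds = 25*t*(16*t^2 + 12*t + 3)/48.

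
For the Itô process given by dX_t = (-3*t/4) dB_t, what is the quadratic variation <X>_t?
<X>_t = 3*t^3/16

For an Itô process dX_t = a(t) dt + b(t) dB_t, the quadratic variation is <X>_t = int_0^t b(s)^2 ds (the drift term does not contribute). Here b(s) = -3*s/4, so
  b(s)^2 = 9*s^2/16.
Integrating from 0 to t:
  <X>_t = int_0^t (9*s^2/16) ds = 3*t^3/16.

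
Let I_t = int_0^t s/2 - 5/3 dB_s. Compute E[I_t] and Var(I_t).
E[I_t] = 0; Var(I_t) = t*(3*t^2 - 30*t + 100)/36

The Itô integral of a deterministic integrand f(s) has mean 0 because each increment f(s) * (B_{s+ds} - B_s) has mean 0. By the Itô isometry:
  Var( int_0^t f(s) dB_s ) = E[ (int_0^t f(s) dB_s)^2 ] = int_0^t f(s)^2 ds.
Here f(s) = s/2 - 5/3, so f(s)^2 = (3*s - 10)^2/36. Integrate:
  int_0^t ((3*s - 10)^2/36) ds = t*(3*t^2 - 30*t + 100)/36.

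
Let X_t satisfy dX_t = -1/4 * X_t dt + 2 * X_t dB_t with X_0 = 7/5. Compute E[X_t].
E[X_t] = 7*exp(-t/4)/5

For GBM dX = mu X dt + sigma X dB with X_0 = x_0, apply Itô to Y = log X: dY = (mu - sigma^2/2) dt + sigma dB, so Y_t = log(x_0) + (mu - sigma^2/2) t + sigma B_t and hence X_t = x_0 * exp((mu - sigma^2/2) t + sigma B_t).
With mu = -1/4, sigma = 2, x_0 = 7/5, this gives:
  X_t = 7/5 * exp((-9/4) * t + (2) * B_t).
Since sigma*B_t ~ Normal(0, sigma^2 t), E[exp(sigma*B_t)] = exp(sigma^2 t / 2); so E[X_t] = x_0 * exp((mu - sigma^2/2) t) * exp(sigma^2 t / 2) = x_0 * exp(mu t) = 7*exp(-t/4)/5.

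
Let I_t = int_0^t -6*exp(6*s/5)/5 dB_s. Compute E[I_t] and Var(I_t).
E[I_t] = 0; Var(I_t) = 3*exp(12*t/5)/5 - 3/5

The Itô integral of a deterministic integrand f(s) has mean 0 because each increment f(s) * (B_{s+ds} - B_s) has mean 0. By the Itô isometry:
  Var( int_0^t f(s) dB_s ) = E[ (int_0^t f(s) dB_s)^2 ] = int_0^t f(s)^2 ds.
Here f(s) = -6*exp(6*s/5)/5, so f(s)^2 = 36*exp(12*s/5)/25. Integrate:
  int_0^t (36*exp(12*s/5)/25) ds = 3*exp(12*t/5)/5 - 3/5.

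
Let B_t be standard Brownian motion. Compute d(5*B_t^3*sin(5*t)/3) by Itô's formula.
d(5*B_t^3*sin(5*t)/3) = (5*B_t*(5*B_t^2*cos(5*t)/3 + sin(5*t))) dt + (5*B_t^2*sin(5*t)) dB_t

Itô's formula for f(t, x): d f(t, B_t) = (f_t + (1/2) f_xx) dt + f_x dB_t. Compute partials of f(t, x) = 5*x^3*sin(5*t)/3:
  f_t(t,x)  = 25*x^3*cos(5*t)/3
  f_x(t,x)  = 5*x^2*sin(5*t)
  f_xx(t,x) = 10*x*sin(5*t)
Assemble drift = f_t + (1/2) f_xx = 5*x*(5*x^2*cos(5*t)/3 + sin(5*t)) and diffusion = f_x = 5*x^2*sin(5*t). Substituting x = B_t:
  d(5*B_t^3*sin(5*t)/3) = (5*B_t*(5*B_t^2*cos(5*t)/3 + sin(5*t))) dt + (5*B_t^2*sin(5*t)) dB_t.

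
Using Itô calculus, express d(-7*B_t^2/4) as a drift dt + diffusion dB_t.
d(-7*B_t^2/4) = (-7/4) dt + (-7*B_t/2) dB_t

Itô's formula for f(B_t) gives d f(B_t) = f'(B_t) dB_t + (1/2) f''(B_t) dt. Compute derivatives of f(x) = -7*x^2/4:
  f'(x)  = -7*x/2
  f''(x) = -7/2
Substitute x = B_t and multiply the f'' term by 1/2:
  drift     = (1/2) * (-7/2) evaluated at B_t = -7/4
  diffusion = (-7*x/2) evaluated at B_t = -7*B_t/2
Therefore d(-7*B_t^2/4) = (-7/4) dt + (-7*B_t/2) dB_t.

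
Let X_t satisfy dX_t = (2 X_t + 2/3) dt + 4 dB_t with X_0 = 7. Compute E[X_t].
E[X_t] = 22*exp(2*t)/3 - 1/3

Taking expectations and using E[dB_t] = 0, the mean m(t) = E[X_t] satisfies the ODE m'(t) = a m(t) + b with m(0) = x_0. With a = 2, b = 2/3, x_0 = 7, the solution is
  m(t) = x_0 * exp(a t) + (b/a) * (exp(a t) - 1)
       = 7 * exp(2 t) + ((2/3)/2) * (exp(2 t) - 1)
       = 22*exp(2*t)/3 - 1/3.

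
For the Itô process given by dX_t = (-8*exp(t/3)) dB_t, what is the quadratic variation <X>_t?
<X>_t = 96*exp(2*t/3) - 96

For an Itô process dX_t = a(t) dt + b(t) dB_t, the quadratic variation is <X>_t = int_0^t b(s)^2 ds (the drift term does not contribute). Here b(s) = -8*exp(s/3), so
  b(s)^2 = 64*exp(2*s/3).
Integrating from 0 to t:
  <X>_t = int_0^t (64*exp(2*s/3)) ds = 96*exp(2*t/3) - 96.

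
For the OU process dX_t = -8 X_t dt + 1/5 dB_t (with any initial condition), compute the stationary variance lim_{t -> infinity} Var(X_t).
lim Var(X_t) = 1/400

The OU SDE dX = -theta X dt + sigma dB admits the integrating factor exp(theta t): d(exp(theta t) X_t) = sigma exp(theta t) dB_t. Integrating from 0 to t gives X_t = x_0 * exp(-theta t) + sigma * int_0^t exp(-theta (t-s)) dB_s for any initial x_0. The Itô integral has variance (by the Itô isometry) sigma^2 * int_0^t exp(-2 theta (t - s)) ds = sigma^2 * (1 - exp(-2 theta t)) / (2 theta), independent of x_0.
With theta = 8, sigma = 1/5:
  Var(X_t) = (1/5)^2 * (1 - exp(-2*8 t)) / (2 * 8) = 1/400 - exp(-16*t)/400.
As t -> infinity, exp(-2*8 t) -> 0, so the stationary variance is sigma^2 / (2 theta) = 1/400.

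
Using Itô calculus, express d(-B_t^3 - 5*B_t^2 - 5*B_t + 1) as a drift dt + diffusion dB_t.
d(-B_t^3 - 5*B_t^2 - 5*B_t + 1) = (-3*B_t - 5) dt + (-3*B_t^2 - 10*B_t - 5) dB_t

Itô's formula for f(B_t) gives d f(B_t) = f'(B_t) dB_t + (1/2) f''(B_t) dt. Compute derivatives of f(x) = -x^3 - 5*x^2 - 5*x + 1:
  f'(x)  = -3*x^2 - 10*x - 5
  f''(x) = -6*x - 10
Substitute x = B_t and multiply the f'' term by 1/2:
  drift     = (1/2) * (-6*x - 10) evaluated at B_t = -3*B_t - 5
  diffusion = (-3*x^2 - 10*x - 5) evaluated at B_t = -3*B_t^2 - 10*B_t - 5
Therefore d(-B_t^3 - 5*B_t^2 - 5*B_t + 1) = (-3*B_t - 5) dt + (-3*B_t^2 - 10*B_t - 5) dB_t.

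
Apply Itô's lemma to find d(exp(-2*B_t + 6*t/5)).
d(exp(-2*B_t + 6*t/5)) = (16*exp(-2*B_t + 6*t/5)/5) dt + (-2*exp(-2*B_t + 6*t/5)) dB_t

Itô's formula for f(t, x): d f(t, B_t) = (f_t + (1/2) f_xx) dt + f_x dB_t. Compute partials of f(t, x) = exp(6*t/5 - 2*x):
  f_t(t,x)  = 6*exp(6*t/5 - 2*x)/5
  f_x(t,x)  = -2*exp(6*t/5 - 2*x)
  f_xx(t,x) = 4*exp(6*t/5 - 2*x)
Assemble drift = f_t + (1/2) f_xx = 16*exp(6*t/5 - 2*x)/5 and diffusion = f_x = -2*exp(6*t/5 - 2*x). Substituting x = B_t:
  d(exp(-2*B_t + 6*t/5)) = (16*exp(-2*B_t + 6*t/5)/5) dt + (-2*exp(-2*B_t + 6*t/5)) dB_t.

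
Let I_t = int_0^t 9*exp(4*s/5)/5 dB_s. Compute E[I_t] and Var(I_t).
E[I_t] = 0; Var(I_t) = 81*exp(8*t/5)/40 - 81/40

The Itô integral of a deterministic integrand f(s) has mean 0 because each increment f(s) * (B_{s+ds} - B_s) has mean 0. By the Itô isometry:
  Var( int_0^t f(s) dB_s ) = E[ (int_0^t f(s) dB_s)^2 ] = int_0^t f(s)^2 ds.
Here f(s) = 9*exp(4*s/5)/5, so f(s)^2 = 81*exp(8*s/5)/25. Integrate:
  int_0^t (81*exp(8*s/5)/25) ds = 81*exp(8*t/5)/40 - 81/40.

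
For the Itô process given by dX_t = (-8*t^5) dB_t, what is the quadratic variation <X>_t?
<X>_t = 64*t^11/11

For an Itô process dX_t = a(t) dt + b(t) dB_t, the quadratic variation is <X>_t = int_0^t b(s)^2 ds (the drift term does not contribute). Here b(s) = -8*s^5, so
  b(s)^2 = 64*s^10.
Integrating from 0 to t:
  <X>_t = int_0^t (64*s^10) ds = 64*t^11/11.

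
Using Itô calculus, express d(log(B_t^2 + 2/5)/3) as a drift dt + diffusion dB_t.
d(log(B_t^2 + 2/5)/3) = (5*(2 - 5*B_t^2)/(3*(5*B_t^2 + 2)^2)) dt + (10*B_t/(3*(5*B_t^2 + 2))) dB_t

Itô's formula for f(B_t) gives d f(B_t) = f'(B_t) dB_t + (1/2) f''(B_t) dt. Compute derivatives of f(x) = log(x^2 + 2/5)/3:
  f'(x)  = 10*x/(3*(5*x^2 + 2))
  f''(x) = 10*(2 - 5*x^2)/(3*(5*x^2 + 2)^2)
Substitute x = B_t and multiply the f'' term by 1/2:
  drift     = (1/2) * (10*(2 - 5*x^2)/(3*(5*x^2 + 2)^2)) evaluated at B_t = 5*(2 - 5*B_t^2)/(3*(5*B_t^2 + 2)^2)
  diffusion = (10*x/(3*(5*x^2 + 2))) evaluated at B_t = 10*B_t/(3*(5*B_t^2 + 2))
Therefore d(log(B_t^2 + 2/5)/3) = (5*(2 - 5*B_t^2)/(3*(5*B_t^2 + 2)^2)) dt + (10*B_t/(3*(5*B_t^2 + 2))) dB_t.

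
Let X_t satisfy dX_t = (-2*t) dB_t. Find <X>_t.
<X>_t = 4*t^3/3

For an Itô process dX_t = a(t) dt + b(t) dB_t, the quadratic variation is <X>_t = int_0^t b(s)^2 ds (the drift term does not contribute). Here b(s) = -2*s, so
  b(s)^2 = 4*s^2.
Integrating from 0 to t:
  <X>_t = int_0^t (4*s^2) ds = 4*t^3/3.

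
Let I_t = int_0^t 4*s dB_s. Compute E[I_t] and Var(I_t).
E[I_t] = 0; Var(I_t) = 16*t^3/3

The Itô integral of a deterministic integrand f(s) has mean 0 because each increment f(s) * (B_{s+ds} - B_s) has mean 0. By the Itô isometry:
  Var( int_0^t f(s) dB_s ) = E[ (int_0^t f(s) dB_s)^2 ] = int_0^t f(s)^2 ds.
Here f(s) = 4*s, so f(s)^2 = 16*s^2. Integrate:
  int_0^t (16*s^2) ds = 16*t^3/3.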